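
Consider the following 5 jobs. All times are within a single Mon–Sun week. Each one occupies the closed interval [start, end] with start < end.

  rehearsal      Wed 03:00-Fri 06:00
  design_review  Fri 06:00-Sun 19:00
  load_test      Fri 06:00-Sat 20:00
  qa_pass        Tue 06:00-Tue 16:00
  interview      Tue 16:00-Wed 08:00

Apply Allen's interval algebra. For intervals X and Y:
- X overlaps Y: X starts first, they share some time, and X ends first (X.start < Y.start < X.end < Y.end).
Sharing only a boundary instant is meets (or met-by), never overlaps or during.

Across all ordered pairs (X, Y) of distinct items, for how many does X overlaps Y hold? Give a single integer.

1

Checking all 20 ordered pairs for relation 'overlaps'; matching pairs in alphabetical order:
(interview, rehearsal): interview overlaps rehearsal ✓
Count: 1.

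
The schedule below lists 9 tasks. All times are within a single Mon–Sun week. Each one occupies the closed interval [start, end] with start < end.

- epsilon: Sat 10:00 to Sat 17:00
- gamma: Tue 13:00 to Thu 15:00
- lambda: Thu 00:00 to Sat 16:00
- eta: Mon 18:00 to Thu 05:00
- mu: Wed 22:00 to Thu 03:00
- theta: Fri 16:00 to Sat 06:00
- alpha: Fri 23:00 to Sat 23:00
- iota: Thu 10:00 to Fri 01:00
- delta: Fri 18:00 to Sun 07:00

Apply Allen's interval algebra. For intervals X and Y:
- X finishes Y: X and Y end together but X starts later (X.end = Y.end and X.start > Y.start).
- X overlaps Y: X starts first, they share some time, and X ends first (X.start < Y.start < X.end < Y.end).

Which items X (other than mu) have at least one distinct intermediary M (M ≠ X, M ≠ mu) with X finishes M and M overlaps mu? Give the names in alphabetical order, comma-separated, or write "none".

none

Target mu = [Wed 22:00, Thu 03:00].
Intermediaries M with M overlaps mu: none.
Union: none.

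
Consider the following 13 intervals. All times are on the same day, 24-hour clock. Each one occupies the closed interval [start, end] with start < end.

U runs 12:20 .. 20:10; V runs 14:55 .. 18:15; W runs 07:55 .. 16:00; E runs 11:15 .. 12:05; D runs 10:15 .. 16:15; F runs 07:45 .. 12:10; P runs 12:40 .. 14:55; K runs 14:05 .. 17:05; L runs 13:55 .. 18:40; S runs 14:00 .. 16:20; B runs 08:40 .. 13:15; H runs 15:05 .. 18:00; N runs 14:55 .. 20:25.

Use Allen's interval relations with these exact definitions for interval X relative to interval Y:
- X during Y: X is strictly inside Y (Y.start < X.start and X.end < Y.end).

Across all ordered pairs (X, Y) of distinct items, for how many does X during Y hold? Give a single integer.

19

Checking all 156 ordered pairs for relation 'during'; matching pairs in alphabetical order:
(B, W): B during W ✓
(E, B): E during B ✓
(E, D): E during D ✓
(E, F): E during F ✓
(E, W): E during W ✓
(H, L): H during L ✓
(H, N): H during N ✓
(H, U): H during U ✓
(H, V): H during V ✓
(K, L): K during L ✓
(K, U): K during U ✓
(L, U): L during U ✓
(P, D): P during D ✓
(P, U): P during U ✓
(P, W): P during W ✓
(S, L): S during L ✓
(S, U): S during U ✓
(V, L): V during L ✓
(V, U): V during U ✓
Count: 19.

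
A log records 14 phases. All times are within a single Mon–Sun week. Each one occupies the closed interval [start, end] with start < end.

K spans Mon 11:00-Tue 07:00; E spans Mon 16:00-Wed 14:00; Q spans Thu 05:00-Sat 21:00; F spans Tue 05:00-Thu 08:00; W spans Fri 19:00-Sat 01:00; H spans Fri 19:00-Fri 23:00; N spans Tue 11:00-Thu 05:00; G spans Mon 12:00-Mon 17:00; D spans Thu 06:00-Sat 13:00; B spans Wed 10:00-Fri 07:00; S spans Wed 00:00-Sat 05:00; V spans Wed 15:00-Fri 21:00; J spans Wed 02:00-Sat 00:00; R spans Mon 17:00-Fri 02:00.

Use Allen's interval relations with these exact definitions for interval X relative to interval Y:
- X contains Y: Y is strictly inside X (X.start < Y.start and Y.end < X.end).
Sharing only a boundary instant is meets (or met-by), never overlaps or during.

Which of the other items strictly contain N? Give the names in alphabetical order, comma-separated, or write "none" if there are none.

Target N = [Tue 11:00, Thu 05:00].
B [Wed 10:00, Fri 07:00] → overlapped-by → no.
D [Thu 06:00, Sat 13:00] → after → no.
E [Mon 16:00, Wed 14:00] → overlaps → no.
F [Tue 05:00, Thu 08:00] → contains → yes.
G [Mon 12:00, Mon 17:00] → before → no.
H [Fri 19:00, Fri 23:00] → after → no.
J [Wed 02:00, Sat 00:00] → overlapped-by → no.
K [Mon 11:00, Tue 07:00] → before → no.
Q [Thu 05:00, Sat 21:00] → met-by → no.
R [Mon 17:00, Fri 02:00] → contains → yes.
S [Wed 00:00, Sat 05:00] → overlapped-by → no.
V [Wed 15:00, Fri 21:00] → overlapped-by → no.
W [Fri 19:00, Sat 01:00] → after → no.
Result: F, R.

F, R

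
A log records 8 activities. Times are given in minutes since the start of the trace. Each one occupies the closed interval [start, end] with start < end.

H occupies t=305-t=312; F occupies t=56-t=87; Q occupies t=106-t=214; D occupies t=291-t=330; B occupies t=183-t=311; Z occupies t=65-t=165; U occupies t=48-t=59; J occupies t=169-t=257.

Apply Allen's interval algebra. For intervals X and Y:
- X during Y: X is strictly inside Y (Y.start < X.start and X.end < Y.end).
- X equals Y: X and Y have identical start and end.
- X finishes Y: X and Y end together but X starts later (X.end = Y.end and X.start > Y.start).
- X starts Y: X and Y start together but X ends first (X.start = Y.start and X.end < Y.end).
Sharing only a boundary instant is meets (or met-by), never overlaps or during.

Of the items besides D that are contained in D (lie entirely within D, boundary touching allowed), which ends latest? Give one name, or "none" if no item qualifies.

H

Target D = [t=291, t=330].
B [t=183, t=311] → overlaps → excluded.
F [t=56, t=87] → before → excluded.
H [t=305, t=312] → during → candidate.
J [t=169, t=257] → before → excluded.
Q [t=106, t=214] → before → excluded.
U [t=48, t=59] → before → excluded.
Z [t=65, t=165] → before → excluded.
Among candidates, latest end is t=312 → H.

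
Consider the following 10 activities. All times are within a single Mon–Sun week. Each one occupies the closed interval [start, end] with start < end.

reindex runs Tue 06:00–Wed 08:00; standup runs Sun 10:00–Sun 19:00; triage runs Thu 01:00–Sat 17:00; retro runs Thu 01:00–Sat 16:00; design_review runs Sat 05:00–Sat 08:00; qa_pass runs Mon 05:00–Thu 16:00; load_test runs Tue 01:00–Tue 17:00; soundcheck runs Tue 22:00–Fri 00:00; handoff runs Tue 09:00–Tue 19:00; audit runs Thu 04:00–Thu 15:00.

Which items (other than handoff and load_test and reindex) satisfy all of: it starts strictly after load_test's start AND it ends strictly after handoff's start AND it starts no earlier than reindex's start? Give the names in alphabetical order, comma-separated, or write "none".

audit, design_review, retro, soundcheck, standup, triage

Conditions: its start is strictly after load_test's start (X.start > Tue 01:00) AND its end is strictly after handoff's start (X.end > Tue 09:00) AND its start is no earlier than reindex's start (X.start >= Tue 06:00).
audit: start Thu 04:00 > Tue 01:00? ✓; end Thu 15:00 > Tue 09:00? ✓; start Thu 04:00 >= Tue 06:00? ✓ → yes.
design_review: start Sat 05:00 > Tue 01:00? ✓; end Sat 08:00 > Tue 09:00? ✓; start Sat 05:00 >= Tue 06:00? ✓ → yes.
qa_pass: start Mon 05:00 > Tue 01:00? ✗; end Thu 16:00 > Tue 09:00? ✓; start Mon 05:00 >= Tue 06:00? ✗ → no.
retro: start Thu 01:00 > Tue 01:00? ✓; end Sat 16:00 > Tue 09:00? ✓; start Thu 01:00 >= Tue 06:00? ✓ → yes.
soundcheck: start Tue 22:00 > Tue 01:00? ✓; end Fri 00:00 > Tue 09:00? ✓; start Tue 22:00 >= Tue 06:00? ✓ → yes.
standup: start Sun 10:00 > Tue 01:00? ✓; end Sun 19:00 > Tue 09:00? ✓; start Sun 10:00 >= Tue 06:00? ✓ → yes.
triage: start Thu 01:00 > Tue 01:00? ✓; end Sat 17:00 > Tue 09:00? ✓; start Thu 01:00 >= Tue 06:00? ✓ → yes.
Result: audit, design_review, retro, soundcheck, standup, triage.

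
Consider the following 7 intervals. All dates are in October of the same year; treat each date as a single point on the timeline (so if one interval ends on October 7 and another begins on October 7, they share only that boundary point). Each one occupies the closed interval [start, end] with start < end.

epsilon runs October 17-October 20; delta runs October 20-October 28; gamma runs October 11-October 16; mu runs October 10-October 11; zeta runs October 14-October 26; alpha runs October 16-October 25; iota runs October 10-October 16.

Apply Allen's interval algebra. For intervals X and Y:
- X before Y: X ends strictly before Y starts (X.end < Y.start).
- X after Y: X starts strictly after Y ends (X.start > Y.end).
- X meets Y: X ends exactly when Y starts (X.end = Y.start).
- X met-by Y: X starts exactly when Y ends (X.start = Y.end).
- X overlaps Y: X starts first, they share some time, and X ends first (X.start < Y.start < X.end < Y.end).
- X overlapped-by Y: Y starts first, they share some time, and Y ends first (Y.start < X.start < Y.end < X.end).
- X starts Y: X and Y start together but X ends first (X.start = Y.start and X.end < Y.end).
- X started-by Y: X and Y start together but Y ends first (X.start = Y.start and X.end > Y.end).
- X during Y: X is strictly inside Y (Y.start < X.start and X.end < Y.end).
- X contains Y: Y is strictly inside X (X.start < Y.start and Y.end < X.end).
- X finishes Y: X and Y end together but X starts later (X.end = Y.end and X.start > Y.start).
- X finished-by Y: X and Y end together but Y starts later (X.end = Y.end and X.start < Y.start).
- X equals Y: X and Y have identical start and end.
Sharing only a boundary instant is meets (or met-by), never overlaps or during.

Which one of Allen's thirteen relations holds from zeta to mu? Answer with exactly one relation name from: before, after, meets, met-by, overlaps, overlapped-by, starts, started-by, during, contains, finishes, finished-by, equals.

zeta = [October 14, October 26]; mu = [October 10, October 11].
Compare endpoints: zeta.start > mu.start, zeta.start > mu.end, zeta.end > mu.start, zeta.end > mu.end.
That pattern is 'after'.

after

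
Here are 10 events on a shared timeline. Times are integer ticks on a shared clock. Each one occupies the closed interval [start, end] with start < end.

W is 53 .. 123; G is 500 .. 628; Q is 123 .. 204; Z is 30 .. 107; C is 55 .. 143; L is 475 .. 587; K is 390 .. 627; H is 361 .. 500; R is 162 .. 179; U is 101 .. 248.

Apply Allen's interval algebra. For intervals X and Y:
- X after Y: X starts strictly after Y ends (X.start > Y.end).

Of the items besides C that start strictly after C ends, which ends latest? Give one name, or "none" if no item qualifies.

Target C = [55, 143].
G [500, 628] → after → candidate.
H [361, 500] → after → candidate.
K [390, 627] → after → candidate.
L [475, 587] → after → candidate.
Q [123, 204] → overlapped-by → excluded.
R [162, 179] → after → candidate.
U [101, 248] → overlapped-by → excluded.
W [53, 123] → overlaps → excluded.
Z [30, 107] → overlaps → excluded.
Among candidates, latest end is 628 → G.

G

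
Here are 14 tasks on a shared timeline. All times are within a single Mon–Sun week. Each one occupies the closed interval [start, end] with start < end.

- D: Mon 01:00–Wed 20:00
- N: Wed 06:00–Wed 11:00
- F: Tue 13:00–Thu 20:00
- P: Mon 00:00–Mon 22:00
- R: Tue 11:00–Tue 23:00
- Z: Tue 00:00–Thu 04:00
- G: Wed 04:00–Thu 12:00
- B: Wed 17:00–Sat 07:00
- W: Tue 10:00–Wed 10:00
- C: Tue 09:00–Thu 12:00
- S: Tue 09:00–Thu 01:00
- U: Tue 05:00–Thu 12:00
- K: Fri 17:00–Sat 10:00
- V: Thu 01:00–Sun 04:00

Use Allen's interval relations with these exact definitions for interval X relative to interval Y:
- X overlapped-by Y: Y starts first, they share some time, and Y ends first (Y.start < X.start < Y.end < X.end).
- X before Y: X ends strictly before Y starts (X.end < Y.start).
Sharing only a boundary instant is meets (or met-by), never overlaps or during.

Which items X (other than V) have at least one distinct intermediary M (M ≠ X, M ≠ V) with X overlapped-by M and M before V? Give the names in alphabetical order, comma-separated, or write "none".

Target V = [Thu 01:00, Sun 04:00].
Intermediaries M with M before V: D, N, P, R, W.
Via D — items with X overlapped-by D: B, C, F, G, S, U, Z.
Via N — items with X overlapped-by N: none.
Via P — items with X overlapped-by P: D.
Via R — items with X overlapped-by R: F.
Via W — items with X overlapped-by W: F, G, N.
Union: B, C, D, F, G, N, S, U, Z.

B, C, D, F, G, N, S, U, Z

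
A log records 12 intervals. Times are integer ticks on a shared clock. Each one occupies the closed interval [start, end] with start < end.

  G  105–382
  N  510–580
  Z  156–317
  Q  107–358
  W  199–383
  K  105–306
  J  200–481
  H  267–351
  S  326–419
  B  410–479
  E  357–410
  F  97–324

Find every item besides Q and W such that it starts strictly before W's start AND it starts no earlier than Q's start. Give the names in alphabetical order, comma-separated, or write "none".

Conditions: its start is strictly before W's start (X.start < 199) AND its start is no earlier than Q's start (X.start >= 107).
B: start 410 < 199? ✗; start 410 >= 107? ✓ → no.
E: start 357 < 199? ✗; start 357 >= 107? ✓ → no.
F: start 97 < 199? ✓; start 97 >= 107? ✗ → no.
G: start 105 < 199? ✓; start 105 >= 107? ✗ → no.
H: start 267 < 199? ✗; start 267 >= 107? ✓ → no.
J: start 200 < 199? ✗; start 200 >= 107? ✓ → no.
K: start 105 < 199? ✓; start 105 >= 107? ✗ → no.
N: start 510 < 199? ✗; start 510 >= 107? ✓ → no.
S: start 326 < 199? ✗; start 326 >= 107? ✓ → no.
Z: start 156 < 199? ✓; start 156 >= 107? ✓ → yes.
Result: Z.

Z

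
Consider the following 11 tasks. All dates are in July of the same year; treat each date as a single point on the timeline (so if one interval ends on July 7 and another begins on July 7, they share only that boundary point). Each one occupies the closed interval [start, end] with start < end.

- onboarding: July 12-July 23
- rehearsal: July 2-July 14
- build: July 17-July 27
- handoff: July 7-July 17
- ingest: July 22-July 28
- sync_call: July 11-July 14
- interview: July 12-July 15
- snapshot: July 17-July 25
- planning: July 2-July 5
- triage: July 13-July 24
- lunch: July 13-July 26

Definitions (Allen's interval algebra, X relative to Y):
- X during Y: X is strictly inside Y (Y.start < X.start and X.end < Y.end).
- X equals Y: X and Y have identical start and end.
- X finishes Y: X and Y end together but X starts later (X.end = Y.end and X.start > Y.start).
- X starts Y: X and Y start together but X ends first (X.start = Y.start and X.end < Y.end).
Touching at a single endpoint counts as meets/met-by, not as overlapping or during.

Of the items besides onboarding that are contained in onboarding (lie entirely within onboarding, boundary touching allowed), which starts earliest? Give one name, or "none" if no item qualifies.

interview

Target onboarding = [July 12, July 23].
build [July 17, July 27] → overlapped-by → excluded.
handoff [July 7, July 17] → overlaps → excluded.
ingest [July 22, July 28] → overlapped-by → excluded.
interview [July 12, July 15] → starts → candidate.
lunch [July 13, July 26] → overlapped-by → excluded.
planning [July 2, July 5] → before → excluded.
rehearsal [July 2, July 14] → overlaps → excluded.
snapshot [July 17, July 25] → overlapped-by → excluded.
sync_call [July 11, July 14] → overlaps → excluded.
triage [July 13, July 24] → overlapped-by → excluded.
Among candidates, earliest start is July 12 → interview.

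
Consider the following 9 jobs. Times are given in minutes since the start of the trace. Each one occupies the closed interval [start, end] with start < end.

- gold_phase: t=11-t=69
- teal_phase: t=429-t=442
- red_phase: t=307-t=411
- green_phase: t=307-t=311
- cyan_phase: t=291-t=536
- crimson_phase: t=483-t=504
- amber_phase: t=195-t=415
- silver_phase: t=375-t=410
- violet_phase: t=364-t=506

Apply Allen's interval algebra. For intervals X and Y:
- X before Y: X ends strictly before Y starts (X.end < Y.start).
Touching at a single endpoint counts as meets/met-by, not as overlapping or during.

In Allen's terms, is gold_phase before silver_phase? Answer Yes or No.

Yes

gold_phase = [t=11, t=69], silver_phase = [t=375, t=410].
Actual relation of gold_phase to silver_phase: before.
Asked whether 'before' holds → Yes.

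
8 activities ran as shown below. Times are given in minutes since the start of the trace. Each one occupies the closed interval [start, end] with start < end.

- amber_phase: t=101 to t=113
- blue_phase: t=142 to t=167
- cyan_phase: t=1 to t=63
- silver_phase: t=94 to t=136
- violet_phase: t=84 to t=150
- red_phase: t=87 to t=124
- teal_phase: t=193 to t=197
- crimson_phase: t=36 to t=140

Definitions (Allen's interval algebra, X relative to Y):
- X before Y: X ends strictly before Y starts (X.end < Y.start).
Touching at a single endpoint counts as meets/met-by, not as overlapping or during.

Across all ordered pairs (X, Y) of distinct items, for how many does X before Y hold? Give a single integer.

16

Checking all 56 ordered pairs for relation 'before'; matching pairs in alphabetical order:
(amber_phase, blue_phase): amber_phase before blue_phase ✓
(amber_phase, teal_phase): amber_phase before teal_phase ✓
(blue_phase, teal_phase): blue_phase before teal_phase ✓
(crimson_phase, blue_phase): crimson_phase before blue_phase ✓
(crimson_phase, teal_phase): crimson_phase before teal_phase ✓
(cyan_phase, amber_phase): cyan_phase before amber_phase ✓
(cyan_phase, blue_phase): cyan_phase before blue_phase ✓
(cyan_phase, red_phase): cyan_phase before red_phase ✓
(cyan_phase, silver_phase): cyan_phase before silver_phase ✓
(cyan_phase, teal_phase): cyan_phase before teal_phase ✓
(cyan_phase, violet_phase): cyan_phase before violet_phase ✓
(red_phase, blue_phase): red_phase before blue_phase ✓
(red_phase, teal_phase): red_phase before teal_phase ✓
(silver_phase, blue_phase): silver_phase before blue_phase ✓
(silver_phase, teal_phase): silver_phase before teal_phase ✓
(violet_phase, teal_phase): violet_phase before teal_phase ✓
Count: 16.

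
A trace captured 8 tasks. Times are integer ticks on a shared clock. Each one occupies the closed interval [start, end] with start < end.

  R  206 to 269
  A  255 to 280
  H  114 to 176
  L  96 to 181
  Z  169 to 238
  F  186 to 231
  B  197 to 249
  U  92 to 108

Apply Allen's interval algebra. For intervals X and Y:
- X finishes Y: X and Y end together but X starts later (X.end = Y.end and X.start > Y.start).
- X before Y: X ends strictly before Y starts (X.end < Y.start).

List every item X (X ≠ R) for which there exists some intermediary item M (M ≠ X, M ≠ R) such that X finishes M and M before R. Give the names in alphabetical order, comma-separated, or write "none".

none

Target R = [206, 269].
Intermediaries M with M before R: H, L, U.
Via H — items with X finishes H: none.
Via L — items with X finishes L: none.
Via U — items with X finishes U: none.
Union: none.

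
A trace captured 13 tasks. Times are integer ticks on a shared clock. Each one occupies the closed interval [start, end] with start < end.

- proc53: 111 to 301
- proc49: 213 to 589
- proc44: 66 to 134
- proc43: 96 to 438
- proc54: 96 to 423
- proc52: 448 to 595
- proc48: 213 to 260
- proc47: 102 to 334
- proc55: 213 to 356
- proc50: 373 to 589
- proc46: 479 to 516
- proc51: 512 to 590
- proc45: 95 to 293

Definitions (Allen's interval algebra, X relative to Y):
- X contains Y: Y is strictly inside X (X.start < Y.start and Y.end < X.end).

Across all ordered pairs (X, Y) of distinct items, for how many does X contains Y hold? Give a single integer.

Checking all 156 ordered pairs for relation 'contains'; matching pairs in alphabetical order:
(proc43, proc47): proc43 contains proc47 ✓
(proc43, proc48): proc43 contains proc48 ✓
(proc43, proc53): proc43 contains proc53 ✓
(proc43, proc55): proc43 contains proc55 ✓
(proc45, proc48): proc45 contains proc48 ✓
(proc47, proc48): proc47 contains proc48 ✓
(proc47, proc53): proc47 contains proc53 ✓
(proc49, proc46): proc49 contains proc46 ✓
(proc50, proc46): proc50 contains proc46 ✓
(proc52, proc46): proc52 contains proc46 ✓
(proc52, proc51): proc52 contains proc51 ✓
(proc53, proc48): proc53 contains proc48 ✓
(proc54, proc47): proc54 contains proc47 ✓
(proc54, proc48): proc54 contains proc48 ✓
(proc54, proc53): proc54 contains proc53 ✓
(proc54, proc55): proc54 contains proc55 ✓
Count: 16.

16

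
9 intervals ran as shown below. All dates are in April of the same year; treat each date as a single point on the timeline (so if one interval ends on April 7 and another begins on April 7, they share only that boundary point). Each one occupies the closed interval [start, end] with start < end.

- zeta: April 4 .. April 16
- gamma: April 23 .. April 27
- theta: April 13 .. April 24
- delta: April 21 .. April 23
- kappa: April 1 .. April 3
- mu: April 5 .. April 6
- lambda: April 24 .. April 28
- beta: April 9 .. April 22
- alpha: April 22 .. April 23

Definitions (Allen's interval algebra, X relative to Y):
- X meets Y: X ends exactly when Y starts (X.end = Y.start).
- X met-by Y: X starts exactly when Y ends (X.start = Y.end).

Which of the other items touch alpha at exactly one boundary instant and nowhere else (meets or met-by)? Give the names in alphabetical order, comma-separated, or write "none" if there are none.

Target alpha = [April 22, April 23].
beta [April 9, April 22] → meets → yes.
delta [April 21, April 23] → finished-by → no.
gamma [April 23, April 27] → met-by → yes.
kappa [April 1, April 3] → before → no.
lambda [April 24, April 28] → after → no.
mu [April 5, April 6] → before → no.
theta [April 13, April 24] → contains → no.
zeta [April 4, April 16] → before → no.
Result: beta, gamma.

beta, gamma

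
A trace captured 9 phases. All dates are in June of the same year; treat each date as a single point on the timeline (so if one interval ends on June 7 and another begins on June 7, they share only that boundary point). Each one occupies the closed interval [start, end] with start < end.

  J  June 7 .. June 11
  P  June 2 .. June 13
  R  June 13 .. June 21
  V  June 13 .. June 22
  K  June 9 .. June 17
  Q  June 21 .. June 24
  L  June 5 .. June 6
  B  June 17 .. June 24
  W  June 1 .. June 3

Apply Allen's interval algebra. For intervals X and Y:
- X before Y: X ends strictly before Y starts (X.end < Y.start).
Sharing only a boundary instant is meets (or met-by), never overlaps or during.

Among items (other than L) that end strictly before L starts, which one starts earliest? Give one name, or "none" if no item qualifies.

W

Target L = [June 5, June 6].
B [June 17, June 24] → after → excluded.
J [June 7, June 11] → after → excluded.
K [June 9, June 17] → after → excluded.
P [June 2, June 13] → contains → excluded.
Q [June 21, June 24] → after → excluded.
R [June 13, June 21] → after → excluded.
V [June 13, June 22] → after → excluded.
W [June 1, June 3] → before → candidate.
Among candidates, earliest start is June 1 → W.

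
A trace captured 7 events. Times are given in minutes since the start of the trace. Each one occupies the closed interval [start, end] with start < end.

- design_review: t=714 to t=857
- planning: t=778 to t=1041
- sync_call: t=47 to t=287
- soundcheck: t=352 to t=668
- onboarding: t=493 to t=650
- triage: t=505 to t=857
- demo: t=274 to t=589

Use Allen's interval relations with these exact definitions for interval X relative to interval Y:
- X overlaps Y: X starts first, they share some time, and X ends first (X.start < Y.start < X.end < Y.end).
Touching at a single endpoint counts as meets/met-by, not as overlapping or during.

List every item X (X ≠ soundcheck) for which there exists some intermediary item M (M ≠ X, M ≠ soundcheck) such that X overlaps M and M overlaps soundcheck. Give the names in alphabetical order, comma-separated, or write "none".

sync_call

Target soundcheck = [t=352, t=668].
Intermediaries M with M overlaps soundcheck: demo.
Via demo — items with X overlaps demo: sync_call.
Union: sync_call.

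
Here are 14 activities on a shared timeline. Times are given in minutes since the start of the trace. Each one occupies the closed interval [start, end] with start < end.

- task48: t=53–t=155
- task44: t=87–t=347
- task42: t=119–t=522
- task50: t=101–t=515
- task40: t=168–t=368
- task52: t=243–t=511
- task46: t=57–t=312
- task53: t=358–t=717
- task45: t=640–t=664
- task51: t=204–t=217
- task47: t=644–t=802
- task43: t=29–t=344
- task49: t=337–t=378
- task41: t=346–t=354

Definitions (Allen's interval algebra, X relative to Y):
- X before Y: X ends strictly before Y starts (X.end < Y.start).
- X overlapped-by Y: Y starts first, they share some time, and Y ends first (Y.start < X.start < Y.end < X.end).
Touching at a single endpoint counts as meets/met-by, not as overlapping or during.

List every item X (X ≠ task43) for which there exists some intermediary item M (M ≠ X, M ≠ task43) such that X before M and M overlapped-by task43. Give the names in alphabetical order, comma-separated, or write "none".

task46, task48, task51

Target task43 = [t=29, t=344].
Intermediaries M with M overlapped-by task43: task40, task42, task44, task49, task50, task52.
Via task40 — items with X before task40: task48.
Via task42 — items with X before task42: none.
Via task44 — items with X before task44: none.
Via task49 — items with X before task49: task46, task48, task51.
Via task50 — items with X before task50: none.
Via task52 — items with X before task52: task48, task51.
Union: task46, task48, task51.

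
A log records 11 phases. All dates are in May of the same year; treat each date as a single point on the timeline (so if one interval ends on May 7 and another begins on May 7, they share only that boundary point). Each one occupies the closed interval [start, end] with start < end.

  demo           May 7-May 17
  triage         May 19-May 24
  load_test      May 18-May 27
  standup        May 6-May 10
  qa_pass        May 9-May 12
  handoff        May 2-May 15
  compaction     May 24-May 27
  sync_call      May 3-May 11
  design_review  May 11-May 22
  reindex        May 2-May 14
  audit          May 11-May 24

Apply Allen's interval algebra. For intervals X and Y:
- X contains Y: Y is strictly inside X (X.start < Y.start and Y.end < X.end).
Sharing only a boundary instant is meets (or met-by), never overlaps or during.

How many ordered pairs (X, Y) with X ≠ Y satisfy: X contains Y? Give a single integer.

9

Checking all 110 ordered pairs for relation 'contains'; matching pairs in alphabetical order:
(demo, qa_pass): demo contains qa_pass ✓
(handoff, qa_pass): handoff contains qa_pass ✓
(handoff, standup): handoff contains standup ✓
(handoff, sync_call): handoff contains sync_call ✓
(load_test, triage): load_test contains triage ✓
(reindex, qa_pass): reindex contains qa_pass ✓
(reindex, standup): reindex contains standup ✓
(reindex, sync_call): reindex contains sync_call ✓
(sync_call, standup): sync_call contains standup ✓
Count: 9.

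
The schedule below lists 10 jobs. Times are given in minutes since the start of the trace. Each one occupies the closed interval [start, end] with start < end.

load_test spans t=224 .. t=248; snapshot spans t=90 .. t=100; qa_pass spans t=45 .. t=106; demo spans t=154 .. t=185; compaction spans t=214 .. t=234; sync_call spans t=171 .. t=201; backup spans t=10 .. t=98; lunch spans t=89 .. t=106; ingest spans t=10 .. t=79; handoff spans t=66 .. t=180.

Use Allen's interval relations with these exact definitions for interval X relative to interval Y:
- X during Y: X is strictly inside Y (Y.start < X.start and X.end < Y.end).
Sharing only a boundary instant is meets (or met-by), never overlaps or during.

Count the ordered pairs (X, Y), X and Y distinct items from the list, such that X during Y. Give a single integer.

4

Checking all 90 ordered pairs for relation 'during'; matching pairs in alphabetical order:
(lunch, handoff): lunch during handoff ✓
(snapshot, handoff): snapshot during handoff ✓
(snapshot, lunch): snapshot during lunch ✓
(snapshot, qa_pass): snapshot during qa_pass ✓
Count: 4.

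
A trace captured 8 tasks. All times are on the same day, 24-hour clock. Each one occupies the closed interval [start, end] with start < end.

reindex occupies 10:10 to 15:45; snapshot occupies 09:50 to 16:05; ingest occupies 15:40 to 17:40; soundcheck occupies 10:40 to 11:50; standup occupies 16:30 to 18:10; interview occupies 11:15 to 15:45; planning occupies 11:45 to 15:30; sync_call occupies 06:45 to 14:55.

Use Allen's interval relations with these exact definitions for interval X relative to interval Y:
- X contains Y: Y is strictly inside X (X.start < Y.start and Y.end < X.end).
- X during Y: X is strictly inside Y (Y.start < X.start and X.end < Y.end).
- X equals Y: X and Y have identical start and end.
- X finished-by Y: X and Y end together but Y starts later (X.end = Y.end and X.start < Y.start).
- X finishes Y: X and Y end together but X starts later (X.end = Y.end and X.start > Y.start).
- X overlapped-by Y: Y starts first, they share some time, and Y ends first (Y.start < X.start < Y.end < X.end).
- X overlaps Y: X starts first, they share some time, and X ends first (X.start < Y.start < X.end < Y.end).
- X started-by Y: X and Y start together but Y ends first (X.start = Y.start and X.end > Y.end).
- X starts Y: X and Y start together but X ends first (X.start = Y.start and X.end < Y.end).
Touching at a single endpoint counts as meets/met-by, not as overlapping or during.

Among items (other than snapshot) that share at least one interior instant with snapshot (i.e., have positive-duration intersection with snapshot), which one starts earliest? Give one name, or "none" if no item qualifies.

sync_call

Target snapshot = [09:50, 16:05].
ingest [15:40, 17:40] → overlapped-by → candidate.
interview [11:15, 15:45] → during → candidate.
planning [11:45, 15:30] → during → candidate.
reindex [10:10, 15:45] → during → candidate.
soundcheck [10:40, 11:50] → during → candidate.
standup [16:30, 18:10] → after → excluded.
sync_call [06:45, 14:55] → overlaps → candidate.
Among candidates, earliest start is 06:45 → sync_call.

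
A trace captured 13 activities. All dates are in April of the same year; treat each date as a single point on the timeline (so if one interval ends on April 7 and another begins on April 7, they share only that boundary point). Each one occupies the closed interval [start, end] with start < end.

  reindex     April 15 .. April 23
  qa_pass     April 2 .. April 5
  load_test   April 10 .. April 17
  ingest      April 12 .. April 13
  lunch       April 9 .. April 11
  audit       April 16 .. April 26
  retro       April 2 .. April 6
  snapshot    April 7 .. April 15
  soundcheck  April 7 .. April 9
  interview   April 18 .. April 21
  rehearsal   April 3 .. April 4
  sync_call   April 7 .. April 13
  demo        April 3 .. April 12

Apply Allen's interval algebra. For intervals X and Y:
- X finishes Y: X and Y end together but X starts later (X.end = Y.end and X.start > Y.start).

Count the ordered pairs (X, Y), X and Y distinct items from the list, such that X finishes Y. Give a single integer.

Checking all 156 ordered pairs for relation 'finishes'; matching pairs in alphabetical order:
(ingest, sync_call): ingest finishes sync_call ✓
Count: 1.

1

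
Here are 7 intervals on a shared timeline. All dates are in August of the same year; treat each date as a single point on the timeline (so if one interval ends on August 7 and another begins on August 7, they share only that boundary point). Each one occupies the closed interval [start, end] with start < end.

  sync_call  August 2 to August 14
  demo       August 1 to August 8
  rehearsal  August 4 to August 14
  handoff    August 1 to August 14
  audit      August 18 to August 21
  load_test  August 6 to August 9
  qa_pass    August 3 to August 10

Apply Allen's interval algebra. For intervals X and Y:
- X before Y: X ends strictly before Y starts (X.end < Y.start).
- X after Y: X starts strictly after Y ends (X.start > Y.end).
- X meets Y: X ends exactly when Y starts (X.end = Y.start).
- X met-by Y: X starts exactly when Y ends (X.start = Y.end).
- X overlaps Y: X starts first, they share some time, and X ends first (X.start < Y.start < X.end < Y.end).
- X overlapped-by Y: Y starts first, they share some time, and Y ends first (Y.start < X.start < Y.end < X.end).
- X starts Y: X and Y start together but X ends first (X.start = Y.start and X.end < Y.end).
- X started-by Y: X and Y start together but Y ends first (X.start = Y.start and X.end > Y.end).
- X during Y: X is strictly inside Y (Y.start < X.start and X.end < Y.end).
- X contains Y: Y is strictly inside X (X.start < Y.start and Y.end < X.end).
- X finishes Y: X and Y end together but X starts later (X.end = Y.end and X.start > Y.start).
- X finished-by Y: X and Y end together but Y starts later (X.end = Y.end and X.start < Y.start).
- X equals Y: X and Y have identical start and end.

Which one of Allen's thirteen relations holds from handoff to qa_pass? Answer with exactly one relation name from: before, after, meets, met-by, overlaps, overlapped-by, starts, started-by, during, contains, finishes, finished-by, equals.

handoff = [August 1, August 14]; qa_pass = [August 3, August 10].
Compare endpoints: handoff.start < qa_pass.start, handoff.start < qa_pass.end, handoff.end > qa_pass.start, handoff.end > qa_pass.end.
That pattern is 'contains'.

contains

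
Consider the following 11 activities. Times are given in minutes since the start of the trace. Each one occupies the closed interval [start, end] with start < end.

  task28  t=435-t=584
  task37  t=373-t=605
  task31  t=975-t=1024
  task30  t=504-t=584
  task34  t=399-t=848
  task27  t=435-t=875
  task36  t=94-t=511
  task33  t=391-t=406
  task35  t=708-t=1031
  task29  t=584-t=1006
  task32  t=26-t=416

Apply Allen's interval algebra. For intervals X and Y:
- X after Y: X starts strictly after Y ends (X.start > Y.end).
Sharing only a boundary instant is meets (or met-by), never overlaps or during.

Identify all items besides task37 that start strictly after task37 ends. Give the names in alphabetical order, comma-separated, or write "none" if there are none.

Target task37 = [t=373, t=605].
task27 [t=435, t=875] → overlapped-by → no.
task28 [t=435, t=584] → during → no.
task29 [t=584, t=1006] → overlapped-by → no.
task30 [t=504, t=584] → during → no.
task31 [t=975, t=1024] → after → yes.
task32 [t=26, t=416] → overlaps → no.
task33 [t=391, t=406] → during → no.
task34 [t=399, t=848] → overlapped-by → no.
task35 [t=708, t=1031] → after → yes.
task36 [t=94, t=511] → overlaps → no.
Result: task31, task35.

task31, task35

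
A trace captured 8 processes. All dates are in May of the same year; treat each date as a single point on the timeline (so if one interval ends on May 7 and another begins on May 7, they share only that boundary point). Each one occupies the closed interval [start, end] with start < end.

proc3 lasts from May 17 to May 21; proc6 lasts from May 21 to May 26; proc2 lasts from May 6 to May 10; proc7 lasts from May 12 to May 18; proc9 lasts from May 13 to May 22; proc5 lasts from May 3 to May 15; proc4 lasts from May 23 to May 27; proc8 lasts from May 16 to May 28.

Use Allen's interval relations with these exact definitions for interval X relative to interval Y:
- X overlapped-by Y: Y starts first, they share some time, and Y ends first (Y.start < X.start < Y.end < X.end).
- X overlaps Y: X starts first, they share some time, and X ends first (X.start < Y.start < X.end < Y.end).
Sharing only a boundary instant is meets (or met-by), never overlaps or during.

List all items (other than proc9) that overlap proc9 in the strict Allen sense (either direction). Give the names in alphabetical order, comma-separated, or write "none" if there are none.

Target proc9 = [May 13, May 22].
proc2 [May 6, May 10] → before → no.
proc3 [May 17, May 21] → during → no.
proc4 [May 23, May 27] → after → no.
proc5 [May 3, May 15] → overlaps → yes.
proc6 [May 21, May 26] → overlapped-by → yes.
proc7 [May 12, May 18] → overlaps → yes.
proc8 [May 16, May 28] → overlapped-by → yes.
Result: proc5, proc6, proc7, proc8.

proc5, proc6, proc7, proc8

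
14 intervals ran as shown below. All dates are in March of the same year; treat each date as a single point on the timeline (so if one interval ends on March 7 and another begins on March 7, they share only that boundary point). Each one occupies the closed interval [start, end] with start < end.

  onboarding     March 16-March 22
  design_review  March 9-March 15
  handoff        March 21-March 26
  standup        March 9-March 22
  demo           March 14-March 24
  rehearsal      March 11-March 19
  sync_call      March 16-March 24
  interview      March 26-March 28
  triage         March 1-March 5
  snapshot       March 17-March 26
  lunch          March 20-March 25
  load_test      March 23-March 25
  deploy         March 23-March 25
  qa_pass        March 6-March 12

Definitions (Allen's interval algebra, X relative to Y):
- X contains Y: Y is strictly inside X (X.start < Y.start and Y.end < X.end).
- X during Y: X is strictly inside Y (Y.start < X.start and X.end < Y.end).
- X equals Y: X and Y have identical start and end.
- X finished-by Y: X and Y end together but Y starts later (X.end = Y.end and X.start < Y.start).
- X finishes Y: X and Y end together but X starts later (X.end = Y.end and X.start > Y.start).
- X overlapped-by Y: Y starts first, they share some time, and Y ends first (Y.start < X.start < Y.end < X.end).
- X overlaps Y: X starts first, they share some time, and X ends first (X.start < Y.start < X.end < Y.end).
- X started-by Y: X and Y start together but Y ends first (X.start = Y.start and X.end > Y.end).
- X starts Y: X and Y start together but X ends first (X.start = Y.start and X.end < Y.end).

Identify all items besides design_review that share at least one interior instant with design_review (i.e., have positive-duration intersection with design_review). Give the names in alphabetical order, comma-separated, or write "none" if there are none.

demo, qa_pass, rehearsal, standup

Target design_review = [March 9, March 15].
demo [March 14, March 24] → overlapped-by → yes.
deploy [March 23, March 25] → after → no.
handoff [March 21, March 26] → after → no.
interview [March 26, March 28] → after → no.
load_test [March 23, March 25] → after → no.
lunch [March 20, March 25] → after → no.
onboarding [March 16, March 22] → after → no.
qa_pass [March 6, March 12] → overlaps → yes.
rehearsal [March 11, March 19] → overlapped-by → yes.
snapshot [March 17, March 26] → after → no.
standup [March 9, March 22] → started-by → yes.
sync_call [March 16, March 24] → after → no.
triage [March 1, March 5] → before → no.
Result: demo, qa_pass, rehearsal, standup.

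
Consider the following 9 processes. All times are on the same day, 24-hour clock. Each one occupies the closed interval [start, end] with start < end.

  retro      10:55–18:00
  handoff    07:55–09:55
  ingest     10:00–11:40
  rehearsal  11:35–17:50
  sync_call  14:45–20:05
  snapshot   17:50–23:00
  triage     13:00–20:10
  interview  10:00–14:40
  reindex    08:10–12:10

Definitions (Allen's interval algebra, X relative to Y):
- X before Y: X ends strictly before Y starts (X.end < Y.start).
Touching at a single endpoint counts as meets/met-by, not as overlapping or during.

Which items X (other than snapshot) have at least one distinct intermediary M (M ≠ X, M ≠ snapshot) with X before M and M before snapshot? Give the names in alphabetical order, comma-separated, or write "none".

Target snapshot = [17:50, 23:00].
Intermediaries M with M before snapshot: handoff, ingest, interview, reindex.
Via handoff — items with X before handoff: none.
Via ingest — items with X before ingest: handoff.
Via interview — items with X before interview: handoff.
Via reindex — items with X before reindex: none.
Union: handoff.

handoff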